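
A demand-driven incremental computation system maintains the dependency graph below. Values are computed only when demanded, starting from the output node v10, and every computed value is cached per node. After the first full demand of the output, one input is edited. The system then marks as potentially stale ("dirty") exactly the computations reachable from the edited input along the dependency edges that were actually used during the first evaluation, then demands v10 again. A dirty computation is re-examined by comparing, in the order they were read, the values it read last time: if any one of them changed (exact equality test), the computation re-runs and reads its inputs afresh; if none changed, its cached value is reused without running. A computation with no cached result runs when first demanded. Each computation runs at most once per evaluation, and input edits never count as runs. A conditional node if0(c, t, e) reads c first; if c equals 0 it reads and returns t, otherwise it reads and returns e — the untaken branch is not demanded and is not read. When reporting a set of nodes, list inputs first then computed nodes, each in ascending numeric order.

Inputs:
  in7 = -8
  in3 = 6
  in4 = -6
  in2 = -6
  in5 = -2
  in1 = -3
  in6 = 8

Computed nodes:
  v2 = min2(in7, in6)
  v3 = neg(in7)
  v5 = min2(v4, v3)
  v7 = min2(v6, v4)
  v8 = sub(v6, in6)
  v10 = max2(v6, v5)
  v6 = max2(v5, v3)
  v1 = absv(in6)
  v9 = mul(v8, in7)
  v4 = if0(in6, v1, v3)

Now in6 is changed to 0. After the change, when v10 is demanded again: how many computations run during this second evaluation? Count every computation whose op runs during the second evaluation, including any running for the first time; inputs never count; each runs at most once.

First evaluation (everything demanded from the output):
  v3 = neg(-8) = 8
  v4 = if0(in6=8 -> else branch v3) = 8
  v5 = min2(8, 8) = 8
  v6 = max2(8, 8) = 8
  v10 = max2(8, 8) = 8

Propagation after the edit:
  v1: demanded for the first time — runs, produces 0.
  v4: runs — in6 8->0; result 0.
  v5: runs — v4 8->0; result 0.
  v6: runs — v5 8->0; result 8 (same value as before).
  v10: runs — v5 8->0; result 8 (same value as before).

Key observation: a condition flipped, so demand reaches new nodes — v1 runs for the first time.

Computations that run: v1, v4, v5, v6, v10 — 5 in total.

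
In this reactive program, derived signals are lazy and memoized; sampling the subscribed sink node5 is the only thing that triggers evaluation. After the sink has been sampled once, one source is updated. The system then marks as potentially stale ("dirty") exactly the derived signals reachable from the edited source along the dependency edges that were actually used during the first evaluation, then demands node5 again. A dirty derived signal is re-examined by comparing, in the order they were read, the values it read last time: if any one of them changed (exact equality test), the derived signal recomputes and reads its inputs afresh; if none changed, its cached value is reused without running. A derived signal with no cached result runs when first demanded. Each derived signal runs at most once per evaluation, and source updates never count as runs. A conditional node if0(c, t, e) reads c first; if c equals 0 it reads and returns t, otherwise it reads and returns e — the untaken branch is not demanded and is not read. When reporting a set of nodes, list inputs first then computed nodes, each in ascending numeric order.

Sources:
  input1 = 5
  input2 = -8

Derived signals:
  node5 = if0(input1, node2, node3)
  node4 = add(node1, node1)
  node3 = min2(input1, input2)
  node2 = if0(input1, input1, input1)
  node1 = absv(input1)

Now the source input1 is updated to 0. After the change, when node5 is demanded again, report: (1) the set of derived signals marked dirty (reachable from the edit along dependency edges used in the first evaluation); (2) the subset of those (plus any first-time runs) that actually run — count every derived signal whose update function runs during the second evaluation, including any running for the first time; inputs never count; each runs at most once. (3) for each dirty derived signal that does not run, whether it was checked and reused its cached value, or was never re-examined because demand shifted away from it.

First demand of the output computes:
  node3 = min2(5, -8) = -8
  node5 = if0(input1=5 -> else branch node3) = -8

After the edit, cleaning proceeds:
  node2: had never run; runs now, result 0.
  node3: stays stale; no demand reaches it after the flip.
  node5: a read changed (input1 5->0) — executes, giving 0.

Note the branch switch — demand abandons node3, which is never re-examined.

The edit dirties: node3, node5.
2 derived signals run: node2, node5.
Unvisited dirty nodes (no longer demanded): node3.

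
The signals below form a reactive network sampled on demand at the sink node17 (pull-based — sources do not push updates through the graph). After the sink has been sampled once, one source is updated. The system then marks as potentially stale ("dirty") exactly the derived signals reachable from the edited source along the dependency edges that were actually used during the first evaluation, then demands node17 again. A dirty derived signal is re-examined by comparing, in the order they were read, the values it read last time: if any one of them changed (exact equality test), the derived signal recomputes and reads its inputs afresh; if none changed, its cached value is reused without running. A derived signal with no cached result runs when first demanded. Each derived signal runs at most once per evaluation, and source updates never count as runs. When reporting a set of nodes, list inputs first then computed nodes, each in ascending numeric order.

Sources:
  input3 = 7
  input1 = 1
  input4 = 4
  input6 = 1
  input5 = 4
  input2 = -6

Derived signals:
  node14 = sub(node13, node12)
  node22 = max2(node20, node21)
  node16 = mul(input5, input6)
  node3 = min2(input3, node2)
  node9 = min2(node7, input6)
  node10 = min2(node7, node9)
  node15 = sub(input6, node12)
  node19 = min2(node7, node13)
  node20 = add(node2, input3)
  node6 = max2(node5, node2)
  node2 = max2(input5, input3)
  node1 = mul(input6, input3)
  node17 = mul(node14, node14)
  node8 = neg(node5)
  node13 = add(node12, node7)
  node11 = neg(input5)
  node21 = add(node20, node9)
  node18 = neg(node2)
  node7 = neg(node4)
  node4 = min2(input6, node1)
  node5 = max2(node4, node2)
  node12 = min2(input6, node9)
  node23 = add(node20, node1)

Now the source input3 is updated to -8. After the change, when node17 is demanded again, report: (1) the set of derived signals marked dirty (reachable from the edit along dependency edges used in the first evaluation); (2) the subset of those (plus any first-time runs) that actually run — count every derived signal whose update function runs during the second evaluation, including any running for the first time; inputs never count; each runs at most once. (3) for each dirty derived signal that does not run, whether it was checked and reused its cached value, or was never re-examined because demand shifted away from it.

Dirty set: node1, node4, node7, node9, node12, node13, node14, node17.
Run set: node1, node4, node7, node9, node12, node13, node14, node17 (8 run).
All dirty derived signals ended up running.

Initial pass — values computed on the first demand:
  node1 = mul(1, 7) = 7
  node4 = min2(1, 7) = 1
  node7 = neg(1) = -1
  node9 = min2(-1, 1) = -1
  node12 = min2(1, -1) = -1
  node13 = add(-1, -1) = -2
  node14 = sub(-2, -1) = -1
  node17 = mul(-1, -1) = 1

Second demand — change propagation:
  node1: re-runs because input3 7->-8; new result -8.
  node4: re-runs because node1 7->-8; new result -8.
  node7: re-runs because node4 1->-8; new result 8.
  node9: re-runs because node7 -1->8; new result 1.
  node12: re-runs because node9 -1->1; new result 1.
  node13: re-runs because node12 -1->1; node7 -1->8; new result 9.
  node14: re-runs because node13 -2->9; node12 -1->1; new result 8.
  node17: re-runs because node14 -1->8; node14 -1->8; new result 64.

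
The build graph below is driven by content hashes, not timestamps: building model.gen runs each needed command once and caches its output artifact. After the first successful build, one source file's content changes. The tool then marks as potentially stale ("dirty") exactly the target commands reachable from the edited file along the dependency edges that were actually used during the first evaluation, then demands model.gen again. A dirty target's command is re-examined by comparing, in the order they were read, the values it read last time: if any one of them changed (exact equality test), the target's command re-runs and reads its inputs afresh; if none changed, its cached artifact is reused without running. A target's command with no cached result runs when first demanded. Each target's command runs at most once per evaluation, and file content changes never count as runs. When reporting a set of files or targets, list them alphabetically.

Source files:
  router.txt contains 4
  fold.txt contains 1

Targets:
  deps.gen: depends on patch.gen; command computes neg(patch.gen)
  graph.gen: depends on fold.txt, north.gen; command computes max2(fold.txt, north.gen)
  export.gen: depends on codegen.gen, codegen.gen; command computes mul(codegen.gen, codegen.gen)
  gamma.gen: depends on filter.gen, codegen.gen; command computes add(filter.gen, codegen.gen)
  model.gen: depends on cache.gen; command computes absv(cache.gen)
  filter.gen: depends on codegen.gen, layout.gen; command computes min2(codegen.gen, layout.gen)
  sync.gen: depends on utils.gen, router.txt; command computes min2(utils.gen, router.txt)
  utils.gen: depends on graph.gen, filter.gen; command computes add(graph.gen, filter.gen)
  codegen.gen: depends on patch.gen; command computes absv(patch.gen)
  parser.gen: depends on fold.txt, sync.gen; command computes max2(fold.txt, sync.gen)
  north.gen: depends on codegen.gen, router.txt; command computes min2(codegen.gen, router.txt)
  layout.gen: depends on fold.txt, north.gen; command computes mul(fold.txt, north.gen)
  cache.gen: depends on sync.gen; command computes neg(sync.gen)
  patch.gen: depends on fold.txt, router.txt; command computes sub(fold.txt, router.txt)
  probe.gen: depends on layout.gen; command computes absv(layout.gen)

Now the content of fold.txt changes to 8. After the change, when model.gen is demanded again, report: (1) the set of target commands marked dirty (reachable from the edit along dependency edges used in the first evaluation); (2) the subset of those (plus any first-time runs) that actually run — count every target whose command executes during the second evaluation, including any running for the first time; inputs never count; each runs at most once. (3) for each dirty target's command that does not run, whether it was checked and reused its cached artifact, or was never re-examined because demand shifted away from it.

Dirty set: cache.gen, codegen.gen, filter.gen, graph.gen, layout.gen, model.gen, north.gen, patch.gen, sync.gen, utils.gen.
Run set: codegen.gen, filter.gen, graph.gen, layout.gen, north.gen, patch.gen, sync.gen, utils.gen (8 run).
Re-examined without running (cache reused): cache.gen, model.gen.
The important point: sync.gen recomputes to an identical value, and the output ends up unchanged.

Initial pass — values computed on the first demand:
  patch.gen = sub(1, 4) = -3
  codegen.gen = absv(-3) = 3
  north.gen = min2(3, 4) = 3
  graph.gen = max2(1, 3) = 3
  layout.gen = mul(1, 3) = 3
  filter.gen = min2(3, 3) = 3
  utils.gen = add(3, 3) = 6
  sync.gen = min2(6, 4) = 4
  cache.gen = neg(4) = -4
  model.gen = absv(-4) = 4

Second demand — change propagation:
  patch.gen: re-runs because fold.txt 1->8; new result 4.
  codegen.gen: re-runs because patch.gen -3->4; new result 4.
  north.gen: re-runs because codegen.gen 3->4; new result 4.
  graph.gen: re-runs because fold.txt 1->8; north.gen 3->4; new result 8.
  layout.gen: re-runs because fold.txt 1->8; north.gen 3->4; new result 32.
  filter.gen: re-runs because codegen.gen 3->4; layout.gen 3->32; new result 4.
  utils.gen: re-runs because graph.gen 3->8; filter.gen 3->4; new result 12.
  sync.gen: re-runs because utils.gen 6->12; new result 4 (unchanged).
  cache.gen: re-examined; everything it read last time is the same (sync.gen unchanged) — cache -4 kept, no run.
  model.gen: re-examined; everything it read last time is the same (cache.gen unchanged) — cache 4 kept, no run.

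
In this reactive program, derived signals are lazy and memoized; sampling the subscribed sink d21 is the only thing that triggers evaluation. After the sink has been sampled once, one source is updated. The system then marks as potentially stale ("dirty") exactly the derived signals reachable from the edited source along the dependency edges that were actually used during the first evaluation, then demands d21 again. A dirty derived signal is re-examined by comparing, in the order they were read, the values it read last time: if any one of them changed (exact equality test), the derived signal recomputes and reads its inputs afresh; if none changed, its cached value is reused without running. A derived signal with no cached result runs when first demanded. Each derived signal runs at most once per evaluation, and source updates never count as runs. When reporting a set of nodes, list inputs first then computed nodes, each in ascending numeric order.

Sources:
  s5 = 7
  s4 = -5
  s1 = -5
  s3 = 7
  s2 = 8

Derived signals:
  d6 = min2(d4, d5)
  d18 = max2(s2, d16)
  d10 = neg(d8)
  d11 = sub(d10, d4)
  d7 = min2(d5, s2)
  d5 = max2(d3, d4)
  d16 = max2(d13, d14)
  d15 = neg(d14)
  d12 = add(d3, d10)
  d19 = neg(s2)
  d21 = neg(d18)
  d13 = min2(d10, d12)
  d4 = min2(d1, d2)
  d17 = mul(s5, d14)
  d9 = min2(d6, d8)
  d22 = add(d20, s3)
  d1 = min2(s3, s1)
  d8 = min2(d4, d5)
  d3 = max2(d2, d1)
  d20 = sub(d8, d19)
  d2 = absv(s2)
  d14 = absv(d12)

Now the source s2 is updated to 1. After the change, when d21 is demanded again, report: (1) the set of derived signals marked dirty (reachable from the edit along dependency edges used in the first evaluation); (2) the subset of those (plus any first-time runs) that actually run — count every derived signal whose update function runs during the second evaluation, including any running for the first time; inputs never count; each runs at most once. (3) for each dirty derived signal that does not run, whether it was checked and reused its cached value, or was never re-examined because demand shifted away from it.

First demand of the output computes:
  d1 = min2(7, -5) = -5
  d2 = absv(8) = 8
  d3 = max2(8, -5) = 8
  d4 = min2(-5, 8) = -5
  d5 = max2(8, -5) = 8
  d8 = min2(-5, 8) = -5
  d10 = neg(-5) = 5
  d12 = add(8, 5) = 13
  d13 = min2(5, 13) = 5
  d14 = absv(13) = 13
  d16 = max2(5, 13) = 13
  d18 = max2(8, 13) = 13
  d21 = neg(13) = -13

After the edit, cleaning proceeds:
  d2: a read changed (s2 8->1) — executes, giving 1.
  d3: a read changed (d2 8->1) — executes, giving 1.
  d4: a read changed (d2 8->1) — executes, giving -5 — identical to its old value.
  d5: a read changed (d3 8->1) — executes, giving 1.
  d8: a read changed (d5 8->1) — executes, giving -5 — identical to its old value.
  d10: dirty, but its reads are unchanged (d8 unchanged); cached 5 stands.
  d12: a read changed (d3 8->1) — executes, giving 6.
  d13: a read changed (d12 13->6) — executes, giving 5 — identical to its old value.
  d14: a read changed (d12 13->6) — executes, giving 6.
  d16: a read changed (d14 13->6) — executes, giving 6.
  d18: a read changed (s2 8->1; d16 13->6) — executes, giving 6.
  d21: a read changed (d18 13->6) — executes, giving -6.

Note where the cutoff bites: d10 is checked, finds nothing changed, and keeps its cache.

The edit dirties: d2, d3, d4, d5, d8, d10, d12, d13, d14, d16, d18, d21.
11 derived signals run: d2, d3, d4, d5, d8, d12, d13, d14, d16, d18, d21.
Cache hits after checking: d10.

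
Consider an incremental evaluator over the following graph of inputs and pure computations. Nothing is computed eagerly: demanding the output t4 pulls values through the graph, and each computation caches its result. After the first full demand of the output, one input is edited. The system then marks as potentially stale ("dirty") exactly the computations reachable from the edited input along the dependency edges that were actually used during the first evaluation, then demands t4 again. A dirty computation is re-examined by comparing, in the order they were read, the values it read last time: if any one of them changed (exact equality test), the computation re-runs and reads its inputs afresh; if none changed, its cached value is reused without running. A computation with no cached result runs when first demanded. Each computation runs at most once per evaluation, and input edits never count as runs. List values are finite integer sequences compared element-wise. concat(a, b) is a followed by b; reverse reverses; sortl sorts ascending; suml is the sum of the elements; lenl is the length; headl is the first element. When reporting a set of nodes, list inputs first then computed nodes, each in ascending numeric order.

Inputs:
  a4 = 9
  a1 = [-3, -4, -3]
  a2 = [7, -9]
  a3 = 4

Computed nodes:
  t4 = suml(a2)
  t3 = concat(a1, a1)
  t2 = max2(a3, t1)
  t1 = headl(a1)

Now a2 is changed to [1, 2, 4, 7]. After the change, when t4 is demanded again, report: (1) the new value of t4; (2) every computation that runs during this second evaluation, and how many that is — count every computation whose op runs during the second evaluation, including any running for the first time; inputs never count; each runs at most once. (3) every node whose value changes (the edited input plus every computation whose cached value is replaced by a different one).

t4 now evaluates to 14.
Run set: t4 (1 run).
Changed values: a2, t4.

Initial pass — values computed on the first demand:
  t4 = suml([7, -9]) = -2

Second demand — change propagation:
  t4: re-runs because a2 [7, -9]->[1, 2, 4, 7]; new result 14.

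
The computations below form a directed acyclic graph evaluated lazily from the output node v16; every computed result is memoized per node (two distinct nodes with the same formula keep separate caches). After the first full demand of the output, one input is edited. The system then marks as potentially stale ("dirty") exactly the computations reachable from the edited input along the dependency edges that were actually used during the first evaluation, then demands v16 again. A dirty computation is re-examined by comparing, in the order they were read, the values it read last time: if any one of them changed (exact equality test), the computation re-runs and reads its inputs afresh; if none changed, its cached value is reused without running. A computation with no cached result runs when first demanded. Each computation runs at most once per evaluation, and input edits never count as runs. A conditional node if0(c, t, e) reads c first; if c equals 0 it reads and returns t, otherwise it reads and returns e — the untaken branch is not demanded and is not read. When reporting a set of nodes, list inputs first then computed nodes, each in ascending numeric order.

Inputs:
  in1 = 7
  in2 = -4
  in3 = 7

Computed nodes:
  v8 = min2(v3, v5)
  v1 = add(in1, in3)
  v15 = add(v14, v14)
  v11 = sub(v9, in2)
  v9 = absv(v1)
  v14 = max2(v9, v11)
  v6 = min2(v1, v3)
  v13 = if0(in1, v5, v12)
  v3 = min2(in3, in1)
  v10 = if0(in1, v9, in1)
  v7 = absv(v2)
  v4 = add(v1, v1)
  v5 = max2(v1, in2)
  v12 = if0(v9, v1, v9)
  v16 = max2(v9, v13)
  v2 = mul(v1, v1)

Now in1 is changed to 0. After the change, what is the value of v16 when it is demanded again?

Demanding v16 again yields 7.
Note the branch switch — demand abandons v12, which is never re-examined.

First demand of the output computes:
  v1 = add(7, 7) = 14
  v9 = absv(14) = 14
  v12 = if0(v9=14 -> else branch v9) = 14
  v13 = if0(in1=7 -> else branch v12) = 14
  v16 = max2(14, 14) = 14

After the edit, cleaning proceeds:
  v1: a read changed (in1 7->0) — executes, giving 7.
  v5: had never run; runs now, result 7.
  v9: a read changed (v1 14->7) — executes, giving 7.
  v12: stays stale; no demand reaches it after the flip.
  v13: a read changed (in1 7->0) — executes, giving 7.
  v16: a read changed (v9 14->7; v13 14->7) — executes, giving 7.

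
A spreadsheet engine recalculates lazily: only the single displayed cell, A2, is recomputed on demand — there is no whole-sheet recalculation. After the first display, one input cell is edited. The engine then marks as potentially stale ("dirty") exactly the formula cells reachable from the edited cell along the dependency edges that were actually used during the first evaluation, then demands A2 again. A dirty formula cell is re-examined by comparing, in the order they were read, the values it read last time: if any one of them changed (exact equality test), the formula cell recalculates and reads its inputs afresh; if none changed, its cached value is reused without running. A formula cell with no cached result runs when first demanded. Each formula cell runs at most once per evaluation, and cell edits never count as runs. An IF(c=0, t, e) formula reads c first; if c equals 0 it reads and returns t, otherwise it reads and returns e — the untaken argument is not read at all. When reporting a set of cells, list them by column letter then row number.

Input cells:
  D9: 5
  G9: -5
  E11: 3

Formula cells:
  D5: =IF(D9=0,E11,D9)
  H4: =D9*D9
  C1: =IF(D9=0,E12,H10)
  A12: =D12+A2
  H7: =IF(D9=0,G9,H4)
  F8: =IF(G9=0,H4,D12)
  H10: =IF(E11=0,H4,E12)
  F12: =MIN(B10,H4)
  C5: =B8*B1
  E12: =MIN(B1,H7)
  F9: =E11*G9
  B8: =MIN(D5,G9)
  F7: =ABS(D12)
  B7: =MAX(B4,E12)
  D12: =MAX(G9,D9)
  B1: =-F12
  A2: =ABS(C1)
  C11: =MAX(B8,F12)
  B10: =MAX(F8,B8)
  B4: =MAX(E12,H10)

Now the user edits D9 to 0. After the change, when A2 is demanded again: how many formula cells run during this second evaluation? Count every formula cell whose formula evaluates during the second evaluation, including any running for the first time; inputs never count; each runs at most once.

Formula cells that run: B1, B8, B10, C1, D5, D12, E12, F8, F12, H4, H7 — 11 in total.
Key observation: a condition flipped, so demand moved to the other branch — H10 is never re-examined.

First evaluation (everything demanded from the output):
  D5 = IF(D9=0: D9=5 -> else branch D9) = 5
  B8 = MIN(5, -5) = -5
  D12 = MAX(-5, 5) = 5
  H4 = 5 * 5 = 25
  F8 = IF(G9=0: G9=-5 -> else branch D12) = 5
  B10 = MAX(5, -5) = 5
  F12 = MIN(5, 25) = 5
  B1 = -(5) = -5
  H7 = IF(D9=0: D9=5 -> else branch H4) = 25
  E12 = MIN(-5, 25) = -5
  H10 = IF(E11=0: E11=3 -> else branch E12) = -5
  C1 = IF(D9=0: D9=5 -> else branch H10) = -5
  A2 = ABS(-5) = 5

Propagation after the edit:
  D5: runs — D9 5->0; D9 5->0; result 3.
  B8: runs — D5 5->3; result -5 (same value as before).
  D12: runs — D9 5->0; result 0.
  H4: runs — D9 5->0; D9 5->0; result 0.
  F8: runs — D12 5->0; result 0.
  B10: runs — F8 5->0; result 0.
  F12: runs — B10 5->0; H4 25->0; result 0.
  B1: runs — F12 5->0; result 0.
  H7: runs — D9 5->0; H4 25->0; result -5.
  E12: runs — B1 -5->0; H7 25->-5; result -5 (same value as before).
  H10: marked dirty but never re-examined — demand shifted away from it.
  C1: runs — D9 5->0; result -5 (same value as before).
  A2: checked — values it read are unchanged (C1 unchanged); reused cached 5 without running.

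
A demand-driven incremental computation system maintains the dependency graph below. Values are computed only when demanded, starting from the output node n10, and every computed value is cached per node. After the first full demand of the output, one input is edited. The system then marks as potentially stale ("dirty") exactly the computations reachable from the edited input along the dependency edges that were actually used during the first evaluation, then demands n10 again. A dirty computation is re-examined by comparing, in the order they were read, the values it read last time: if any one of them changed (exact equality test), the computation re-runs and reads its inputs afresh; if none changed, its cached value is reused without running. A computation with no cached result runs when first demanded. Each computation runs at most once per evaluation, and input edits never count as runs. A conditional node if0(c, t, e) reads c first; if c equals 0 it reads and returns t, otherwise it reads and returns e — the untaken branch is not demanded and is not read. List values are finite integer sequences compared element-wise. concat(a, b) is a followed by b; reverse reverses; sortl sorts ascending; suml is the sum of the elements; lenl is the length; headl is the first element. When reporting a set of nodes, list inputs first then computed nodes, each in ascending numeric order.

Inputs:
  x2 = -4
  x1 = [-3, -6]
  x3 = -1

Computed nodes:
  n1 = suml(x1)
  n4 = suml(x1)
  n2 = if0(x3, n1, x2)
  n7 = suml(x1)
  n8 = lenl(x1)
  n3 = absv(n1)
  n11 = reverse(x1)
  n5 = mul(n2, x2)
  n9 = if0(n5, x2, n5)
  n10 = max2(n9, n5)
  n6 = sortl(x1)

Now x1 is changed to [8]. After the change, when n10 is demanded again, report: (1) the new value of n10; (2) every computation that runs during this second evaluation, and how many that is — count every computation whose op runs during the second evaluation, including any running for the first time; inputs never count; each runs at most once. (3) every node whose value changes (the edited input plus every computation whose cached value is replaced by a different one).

First evaluation (everything demanded from the output):
  n2 = if0(x3=-1 -> else branch x2) = -4
  n5 = mul(-4, -4) = 16
  n9 = if0(n5=16 -> else branch n5) = 16
  n10 = max2(16, 16) = 16

Propagation after the edit:
  x1 feeds no computation that the output demands — nothing is marked dirty and nothing runs.

Key observation: x1 is never demanded by the output, so the edit triggers no recomputation at all.

New value of n10: 16.
Computations that run: none — 0 in total.
Values that change: x1.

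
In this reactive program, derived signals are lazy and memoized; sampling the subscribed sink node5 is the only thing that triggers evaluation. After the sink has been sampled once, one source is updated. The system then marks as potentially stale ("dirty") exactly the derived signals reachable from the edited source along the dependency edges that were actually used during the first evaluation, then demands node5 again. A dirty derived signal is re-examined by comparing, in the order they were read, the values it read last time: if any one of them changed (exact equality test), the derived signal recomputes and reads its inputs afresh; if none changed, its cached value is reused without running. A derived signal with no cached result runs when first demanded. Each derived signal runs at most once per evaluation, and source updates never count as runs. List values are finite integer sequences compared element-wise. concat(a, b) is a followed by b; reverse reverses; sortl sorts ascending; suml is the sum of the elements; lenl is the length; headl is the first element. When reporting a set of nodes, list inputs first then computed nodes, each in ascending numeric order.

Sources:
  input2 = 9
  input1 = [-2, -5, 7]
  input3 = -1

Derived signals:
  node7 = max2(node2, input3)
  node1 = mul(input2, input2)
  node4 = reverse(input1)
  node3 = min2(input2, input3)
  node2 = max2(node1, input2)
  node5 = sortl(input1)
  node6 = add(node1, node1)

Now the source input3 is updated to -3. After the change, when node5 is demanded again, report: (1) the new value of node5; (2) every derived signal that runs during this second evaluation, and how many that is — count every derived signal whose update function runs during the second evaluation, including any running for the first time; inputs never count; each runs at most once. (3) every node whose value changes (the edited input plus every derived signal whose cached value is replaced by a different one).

First demand of the output computes:
  node5 = sortl([-2, -5, 7]) = [-5, -2, 7]

After the edit, cleaning proceeds:
  input3 only reaches undemanded nodes; the second demand re-runs nothing.

Note the shortcut — input3 feeds only undemanded nodes, so no recomputation happens.

Demanding node5 again yields [-5, -2, 7].
0 derived signals run: none.
The nodes whose values change: input3.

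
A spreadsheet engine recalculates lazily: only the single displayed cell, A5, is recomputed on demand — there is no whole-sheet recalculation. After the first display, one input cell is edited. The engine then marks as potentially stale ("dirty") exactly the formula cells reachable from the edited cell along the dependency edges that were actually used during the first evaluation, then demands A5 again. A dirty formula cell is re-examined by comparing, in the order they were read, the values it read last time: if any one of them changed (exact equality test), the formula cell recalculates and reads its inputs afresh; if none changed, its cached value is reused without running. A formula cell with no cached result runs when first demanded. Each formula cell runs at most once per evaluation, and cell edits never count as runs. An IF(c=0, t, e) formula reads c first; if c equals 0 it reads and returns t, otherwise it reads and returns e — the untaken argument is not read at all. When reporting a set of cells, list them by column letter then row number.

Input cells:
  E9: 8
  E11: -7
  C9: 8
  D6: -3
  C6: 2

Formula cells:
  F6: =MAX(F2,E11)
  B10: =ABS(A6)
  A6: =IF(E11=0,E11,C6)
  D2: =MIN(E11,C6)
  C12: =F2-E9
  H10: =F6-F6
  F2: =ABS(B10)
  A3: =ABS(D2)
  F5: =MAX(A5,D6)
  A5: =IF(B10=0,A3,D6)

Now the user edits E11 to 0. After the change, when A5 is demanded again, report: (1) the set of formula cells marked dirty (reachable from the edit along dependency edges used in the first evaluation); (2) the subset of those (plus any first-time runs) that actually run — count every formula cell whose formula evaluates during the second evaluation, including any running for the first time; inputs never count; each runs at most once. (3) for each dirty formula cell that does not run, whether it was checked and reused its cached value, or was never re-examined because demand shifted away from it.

Marked dirty: A5, A6, B10.
Formula cells that run: A3, A5, A6, B10, D2 — 5 in total.
Every dirty formula cell ran.
Key observation: a condition flipped, so demand reaches new nodes — A3, D2 run for the first time.

First evaluation (everything demanded from the output):
  A6 = IF(E11=0: E11=-7 -> else branch C6) = 2
  B10 = ABS(2) = 2
  A5 = IF(B10=0: B10=2 -> else branch D6) = -3

Propagation after the edit:
  A6: runs — E11 -7->0; result 0.
  B10: runs — A6 2->0; result 0.
  D2: demanded for the first time — runs, produces 0.
  A3: demanded for the first time — runs, produces 0.
  A5: runs — B10 2->0; result 0.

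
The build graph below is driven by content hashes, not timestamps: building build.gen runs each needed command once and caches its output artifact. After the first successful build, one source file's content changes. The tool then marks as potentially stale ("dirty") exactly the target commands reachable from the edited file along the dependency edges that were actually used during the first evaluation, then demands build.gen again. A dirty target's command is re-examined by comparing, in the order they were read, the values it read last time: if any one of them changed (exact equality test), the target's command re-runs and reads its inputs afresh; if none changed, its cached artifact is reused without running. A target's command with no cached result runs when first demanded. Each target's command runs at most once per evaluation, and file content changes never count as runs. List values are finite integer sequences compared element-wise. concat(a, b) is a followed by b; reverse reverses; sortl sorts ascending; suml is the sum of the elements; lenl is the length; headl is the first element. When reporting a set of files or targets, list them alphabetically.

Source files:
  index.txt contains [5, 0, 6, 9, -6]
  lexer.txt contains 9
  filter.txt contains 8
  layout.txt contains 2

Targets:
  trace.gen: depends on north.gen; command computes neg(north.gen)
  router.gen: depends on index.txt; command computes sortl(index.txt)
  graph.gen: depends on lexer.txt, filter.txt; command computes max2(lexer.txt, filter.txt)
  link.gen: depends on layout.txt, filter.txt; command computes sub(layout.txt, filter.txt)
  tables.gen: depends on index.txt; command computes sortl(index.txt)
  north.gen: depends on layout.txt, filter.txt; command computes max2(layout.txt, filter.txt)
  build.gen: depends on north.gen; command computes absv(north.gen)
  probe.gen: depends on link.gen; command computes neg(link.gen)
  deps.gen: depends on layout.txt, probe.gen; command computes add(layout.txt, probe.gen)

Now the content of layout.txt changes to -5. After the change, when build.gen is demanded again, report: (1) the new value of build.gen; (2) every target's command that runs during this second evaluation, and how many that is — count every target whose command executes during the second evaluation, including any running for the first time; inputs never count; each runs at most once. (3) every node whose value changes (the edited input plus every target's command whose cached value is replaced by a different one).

Initial pass — values computed on the first demand:
  north.gen = max2(2, 8) = 8
  build.gen = absv(8) = 8

Second demand — change propagation:
  north.gen: re-runs because layout.txt 2->-5; new result 8 (unchanged).
  build.gen: re-examined; everything it read last time is the same (north.gen unchanged) — cache 8 kept, no run.

The important point: north.gen recomputes to an identical value, and the output ends up unchanged.

build.gen now evaluates to 8.
Run set: north.gen (1 run).
Changed values: layout.txt.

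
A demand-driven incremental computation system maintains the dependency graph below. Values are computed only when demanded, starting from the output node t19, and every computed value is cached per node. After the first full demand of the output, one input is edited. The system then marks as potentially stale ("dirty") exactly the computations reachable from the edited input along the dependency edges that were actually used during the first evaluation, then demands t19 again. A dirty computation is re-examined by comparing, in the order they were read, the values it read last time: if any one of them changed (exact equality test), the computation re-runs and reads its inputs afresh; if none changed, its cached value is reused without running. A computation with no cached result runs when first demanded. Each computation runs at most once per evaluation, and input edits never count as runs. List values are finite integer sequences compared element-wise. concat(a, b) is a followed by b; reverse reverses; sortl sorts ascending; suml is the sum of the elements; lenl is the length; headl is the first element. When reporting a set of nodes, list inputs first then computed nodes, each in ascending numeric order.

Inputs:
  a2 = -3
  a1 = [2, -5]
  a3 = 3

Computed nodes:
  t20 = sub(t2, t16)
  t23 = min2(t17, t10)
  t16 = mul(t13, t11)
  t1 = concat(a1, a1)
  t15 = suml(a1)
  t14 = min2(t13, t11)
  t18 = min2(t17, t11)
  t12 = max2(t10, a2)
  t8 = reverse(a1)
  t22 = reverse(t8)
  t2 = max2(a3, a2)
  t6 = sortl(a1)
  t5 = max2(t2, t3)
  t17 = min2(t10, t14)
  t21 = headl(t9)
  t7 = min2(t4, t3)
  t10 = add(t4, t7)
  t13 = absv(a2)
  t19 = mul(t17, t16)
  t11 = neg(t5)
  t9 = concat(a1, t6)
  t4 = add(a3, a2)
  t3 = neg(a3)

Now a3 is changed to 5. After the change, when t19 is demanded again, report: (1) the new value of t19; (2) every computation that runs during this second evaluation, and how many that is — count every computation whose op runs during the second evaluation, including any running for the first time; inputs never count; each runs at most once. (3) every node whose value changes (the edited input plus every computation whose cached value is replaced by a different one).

New value of t19: 75.
Computations that run: t2, t3, t4, t5, t7, t10, t11, t14, t16, t17, t19 — 11 in total.
Values that change: a3, t2, t3, t4, t5, t7, t11, t14, t16, t17, t19.

First evaluation (everything demanded from the output):
  t2 = max2(3, -3) = 3
  t3 = neg(3) = -3
  t4 = add(3, -3) = 0
  t5 = max2(3, -3) = 3
  t7 = min2(0, -3) = -3
  t10 = add(0, -3) = -3
  t11 = neg(3) = -3
  t13 = absv(-3) = 3
  t14 = min2(3, -3) = -3
  t16 = mul(3, -3) = -9
  t17 = min2(-3, -3) = -3
  t19 = mul(-3, -9) = 27

Propagation after the edit:
  t2: runs — a3 3->5; result 5.
  t3: runs — a3 3->5; result -5.
  t4: runs — a3 3->5; result 2.
  t5: runs — t2 3->5; t3 -3->-5; result 5.
  t7: runs — t4 0->2; t3 -3->-5; result -5.
  t10: runs — t4 0->2; t7 -3->-5; result -3 (same value as before).
  t11: runs — t5 3->5; result -5.
  t14: runs — t11 -3->-5; result -5.
  t16: runs — t11 -3->-5; result -15.
  t17: runs — t14 -3->-5; result -5.
  t19: runs — t17 -3->-5; t16 -9->-15; result 75.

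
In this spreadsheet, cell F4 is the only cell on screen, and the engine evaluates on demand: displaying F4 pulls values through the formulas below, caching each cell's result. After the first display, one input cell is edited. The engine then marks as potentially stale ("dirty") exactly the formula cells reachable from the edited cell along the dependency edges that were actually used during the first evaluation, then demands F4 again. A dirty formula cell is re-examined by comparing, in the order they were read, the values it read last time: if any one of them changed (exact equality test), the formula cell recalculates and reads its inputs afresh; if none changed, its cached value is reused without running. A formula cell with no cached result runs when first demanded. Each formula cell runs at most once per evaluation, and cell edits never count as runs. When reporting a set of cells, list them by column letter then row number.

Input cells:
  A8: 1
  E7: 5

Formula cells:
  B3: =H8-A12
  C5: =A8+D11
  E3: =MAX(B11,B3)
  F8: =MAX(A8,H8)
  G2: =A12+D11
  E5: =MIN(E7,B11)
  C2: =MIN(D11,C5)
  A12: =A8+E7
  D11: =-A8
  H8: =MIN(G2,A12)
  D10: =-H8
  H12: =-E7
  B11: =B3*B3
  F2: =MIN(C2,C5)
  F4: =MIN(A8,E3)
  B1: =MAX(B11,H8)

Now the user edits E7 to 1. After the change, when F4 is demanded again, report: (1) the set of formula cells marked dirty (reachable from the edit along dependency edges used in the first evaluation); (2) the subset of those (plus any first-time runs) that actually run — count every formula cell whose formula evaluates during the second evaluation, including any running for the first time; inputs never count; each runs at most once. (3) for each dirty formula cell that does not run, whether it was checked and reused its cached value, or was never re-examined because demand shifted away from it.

Dirty set: A12, B3, B11, E3, F4, G2, H8.
Run set: A12, B3, G2, H8 (4 run).
Re-examined without running (cache reused): B11, E3, F4.
The important point: B3 recomputes to an identical value, and the output ends up unchanged.

Initial pass — values computed on the first demand:
  A12 = 1 + 5 = 6
  D11 = -(1) = -1
  G2 = 6 + -1 = 5
  H8 = MIN(5, 6) = 5
  B3 = 5 - 6 = -1
  B11 = -1 * -1 = 1
  E3 = MAX(1, -1) = 1
  F4 = MIN(1, 1) = 1

Second demand — change propagation:
  A12: re-runs because E7 5->1; new result 2.
  G2: re-runs because A12 6->2; new result 1.
  H8: re-runs because G2 5->1; A12 6->2; new result 1.
  B3: re-runs because H8 5->1; A12 6->2; new result -1 (unchanged).
  B11: re-examined; everything it read last time is the same (B3 unchanged, B3 unchanged) — cache 1 kept, no run.
  E3: re-examined; everything it read last time is the same (B11 unchanged, B3 unchanged) — cache 1 kept, no run.
  F4: re-examined; everything it read last time is the same (A8 unchanged, E3 unchanged) — cache 1 kept, no run.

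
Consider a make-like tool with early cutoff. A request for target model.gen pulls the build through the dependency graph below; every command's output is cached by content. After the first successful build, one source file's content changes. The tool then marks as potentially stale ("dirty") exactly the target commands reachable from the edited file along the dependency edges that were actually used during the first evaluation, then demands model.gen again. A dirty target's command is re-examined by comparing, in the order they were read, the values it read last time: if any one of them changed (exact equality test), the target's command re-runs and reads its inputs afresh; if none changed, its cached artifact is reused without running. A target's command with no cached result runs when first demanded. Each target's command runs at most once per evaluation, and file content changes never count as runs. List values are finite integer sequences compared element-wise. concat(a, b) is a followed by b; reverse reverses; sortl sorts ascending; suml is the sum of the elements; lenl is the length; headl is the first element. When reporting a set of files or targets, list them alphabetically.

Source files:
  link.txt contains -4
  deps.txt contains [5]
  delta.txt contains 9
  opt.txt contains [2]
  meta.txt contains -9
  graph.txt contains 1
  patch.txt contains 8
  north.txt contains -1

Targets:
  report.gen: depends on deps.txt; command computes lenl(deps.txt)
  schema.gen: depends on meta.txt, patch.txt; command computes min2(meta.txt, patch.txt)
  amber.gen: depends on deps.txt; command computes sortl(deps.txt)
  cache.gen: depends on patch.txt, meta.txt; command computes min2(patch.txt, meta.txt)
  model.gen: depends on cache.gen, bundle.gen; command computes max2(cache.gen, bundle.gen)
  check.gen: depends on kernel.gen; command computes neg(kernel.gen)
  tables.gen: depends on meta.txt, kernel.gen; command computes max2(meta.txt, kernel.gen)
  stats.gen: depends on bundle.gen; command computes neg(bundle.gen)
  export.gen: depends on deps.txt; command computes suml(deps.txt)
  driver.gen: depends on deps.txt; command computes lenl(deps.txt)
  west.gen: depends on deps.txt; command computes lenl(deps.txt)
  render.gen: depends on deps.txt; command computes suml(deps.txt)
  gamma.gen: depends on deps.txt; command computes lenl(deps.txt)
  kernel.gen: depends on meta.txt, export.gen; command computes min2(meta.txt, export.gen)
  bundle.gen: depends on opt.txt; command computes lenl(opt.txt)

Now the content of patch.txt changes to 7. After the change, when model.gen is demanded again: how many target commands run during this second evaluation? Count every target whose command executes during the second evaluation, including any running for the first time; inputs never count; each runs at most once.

1 target commands run: cache.gen.
Note the absorption at cache.gen: it re-runs yet its value is the same, leaving the output's value untouched.

First demand of the output computes:
  bundle.gen = lenl([2]) = 1
  cache.gen = min2(8, -9) = -9
  model.gen = max2(-9, 1) = 1

After the edit, cleaning proceeds:
  cache.gen: a read changed (patch.txt 8->7) — executes, giving -9 — identical to its old value.
  model.gen: dirty, but its reads are unchanged (cache.gen unchanged, bundle.gen unchanged); cached 1 stands.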